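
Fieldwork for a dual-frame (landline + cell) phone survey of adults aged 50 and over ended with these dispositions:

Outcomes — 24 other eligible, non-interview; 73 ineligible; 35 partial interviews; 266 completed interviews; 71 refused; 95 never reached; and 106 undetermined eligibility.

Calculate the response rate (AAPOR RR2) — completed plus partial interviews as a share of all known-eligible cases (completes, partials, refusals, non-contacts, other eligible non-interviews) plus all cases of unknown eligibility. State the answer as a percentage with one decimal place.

50.4%

Top → 266 + 35 = 301
Base → 266 + 35 + 71 + 95 + 24 + 106 = 597
RR2 = 301 / 597 = 0.5042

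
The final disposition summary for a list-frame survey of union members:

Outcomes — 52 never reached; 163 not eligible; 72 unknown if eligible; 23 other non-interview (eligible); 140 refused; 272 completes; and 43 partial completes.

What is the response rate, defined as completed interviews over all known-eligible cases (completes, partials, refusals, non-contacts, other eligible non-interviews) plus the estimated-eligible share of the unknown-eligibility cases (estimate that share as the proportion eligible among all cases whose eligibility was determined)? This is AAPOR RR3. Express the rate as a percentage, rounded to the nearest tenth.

Top: 272
Eligible (known): 272 + 43 + 140 + 52 + 23 = 530
e = 530 / (530 + 163) = 530 / 693 = 0.7648
e × U: 0.7648 × 72 = 55.07
Denominator: 530 + 55.07 = 585.07
RR3 = 272 / 585.07 = 0.4649

46.5%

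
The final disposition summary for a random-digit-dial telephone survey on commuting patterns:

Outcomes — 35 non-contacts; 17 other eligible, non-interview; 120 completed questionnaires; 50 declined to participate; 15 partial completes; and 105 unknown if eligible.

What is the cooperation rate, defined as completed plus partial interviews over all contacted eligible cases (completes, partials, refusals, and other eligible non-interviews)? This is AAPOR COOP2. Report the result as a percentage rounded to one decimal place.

66.8%

Numerator → 120 + 15 = 135
Base → 120 + 15 + 50 + 17 = 202
COOP2 = 135 / 202 = 0.6683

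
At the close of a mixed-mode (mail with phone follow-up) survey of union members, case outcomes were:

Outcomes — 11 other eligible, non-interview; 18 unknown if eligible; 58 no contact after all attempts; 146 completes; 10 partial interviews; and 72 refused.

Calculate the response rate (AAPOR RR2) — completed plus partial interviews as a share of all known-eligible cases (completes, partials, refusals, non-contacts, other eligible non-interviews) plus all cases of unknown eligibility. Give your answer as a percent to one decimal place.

Num = 146 + 10 = 156
Denominator = 146 + 10 + 72 + 58 + 11 + 18 = 315
RR2 = 156 / 315 = 0.4952

49.5%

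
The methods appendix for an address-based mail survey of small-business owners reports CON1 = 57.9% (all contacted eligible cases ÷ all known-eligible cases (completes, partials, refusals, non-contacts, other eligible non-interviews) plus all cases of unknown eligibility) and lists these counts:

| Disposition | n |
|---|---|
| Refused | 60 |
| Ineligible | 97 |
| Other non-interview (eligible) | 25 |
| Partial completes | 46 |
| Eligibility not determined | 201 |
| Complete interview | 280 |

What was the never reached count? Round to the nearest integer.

Num: 280 + 46 + 60 + 25 = 411
CON1 = 411 / D = 0.579
D = 411 / 0.579 = 709.8
Remaining denominator categories sum to 612
never reached = 709.8 − 612 ≈ 98

98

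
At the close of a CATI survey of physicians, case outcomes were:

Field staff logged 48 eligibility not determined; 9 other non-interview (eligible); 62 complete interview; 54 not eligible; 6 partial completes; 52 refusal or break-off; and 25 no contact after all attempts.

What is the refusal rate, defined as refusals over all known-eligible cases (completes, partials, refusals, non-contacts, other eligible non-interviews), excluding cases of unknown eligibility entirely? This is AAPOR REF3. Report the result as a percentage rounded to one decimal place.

33.8%

Numerator: 52
Base: 62 + 6 + 52 + 25 + 9 = 154
REF3 = 52 / 154 = 0.3377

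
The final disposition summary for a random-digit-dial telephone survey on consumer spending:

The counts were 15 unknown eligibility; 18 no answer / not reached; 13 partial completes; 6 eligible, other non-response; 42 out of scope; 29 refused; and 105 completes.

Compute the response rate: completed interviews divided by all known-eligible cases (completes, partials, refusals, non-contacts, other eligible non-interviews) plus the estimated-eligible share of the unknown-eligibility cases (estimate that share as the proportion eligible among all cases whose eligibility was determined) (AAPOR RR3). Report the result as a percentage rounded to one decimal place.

Top: 105
Known eligible: 105 + 13 + 29 + 18 + 6 = 171
e = 171 / (171 + 42) = 171 / 213 = 0.8028
e × U: 0.8028 × 15 = 12.04
Denom: 171 + 12.04 = 183.04
RR3 = 105 / 183.04 = 0.5736

57.4%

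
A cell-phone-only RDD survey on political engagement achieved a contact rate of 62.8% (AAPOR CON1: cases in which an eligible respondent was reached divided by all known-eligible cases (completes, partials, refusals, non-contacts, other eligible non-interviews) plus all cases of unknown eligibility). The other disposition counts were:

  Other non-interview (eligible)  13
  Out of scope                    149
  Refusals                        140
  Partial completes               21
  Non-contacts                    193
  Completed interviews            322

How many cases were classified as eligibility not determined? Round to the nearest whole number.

101

Num = 322 + 21 + 140 + 13 = 496
CON1 = 496 / D = 0.628
D = 496 / 0.628 = 789.8
Rest of base = 689
eligibility not determined = 789.8 − 689 ≈ 101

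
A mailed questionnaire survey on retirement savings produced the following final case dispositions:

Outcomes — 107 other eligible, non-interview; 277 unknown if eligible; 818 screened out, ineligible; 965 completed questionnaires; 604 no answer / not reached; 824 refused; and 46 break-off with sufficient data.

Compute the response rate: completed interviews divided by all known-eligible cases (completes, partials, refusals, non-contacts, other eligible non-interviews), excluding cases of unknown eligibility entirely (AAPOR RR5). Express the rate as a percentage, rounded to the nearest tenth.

37.9%

Top = 965
Denominator = 965 + 46 + 824 + 604 + 107 = 2546
RR5 = 965 / 2546 = 0.3790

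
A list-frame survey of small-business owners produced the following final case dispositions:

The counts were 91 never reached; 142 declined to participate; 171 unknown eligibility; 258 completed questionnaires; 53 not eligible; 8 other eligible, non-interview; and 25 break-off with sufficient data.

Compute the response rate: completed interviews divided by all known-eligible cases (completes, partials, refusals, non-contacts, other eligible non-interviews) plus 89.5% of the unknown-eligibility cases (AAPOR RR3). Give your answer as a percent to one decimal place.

Top: 258
Known eligible: 258 + 25 + 142 + 91 + 8 = 524
e × U: 0.8950 × 171 = 153.05
Denominator: 524 + 153.05 = 677.05
RR3 = 258 / 677.05 = 0.3811

38.1%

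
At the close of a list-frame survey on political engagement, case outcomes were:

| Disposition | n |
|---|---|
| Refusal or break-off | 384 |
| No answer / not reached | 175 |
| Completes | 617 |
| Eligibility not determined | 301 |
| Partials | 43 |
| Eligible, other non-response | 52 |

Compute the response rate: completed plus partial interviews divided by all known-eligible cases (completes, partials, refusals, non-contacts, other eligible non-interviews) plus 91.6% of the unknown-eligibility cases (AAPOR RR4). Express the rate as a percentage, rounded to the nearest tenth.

42.7%

Top: 617 + 43 = 660
Known eligible: 617 + 43 + 384 + 175 + 52 = 1271
Eligible share of unknowns: 0.9160 × 301 = 275.72
Base: 1271 + 275.72 = 1546.72
RR4 = 660 / 1546.72 = 0.4267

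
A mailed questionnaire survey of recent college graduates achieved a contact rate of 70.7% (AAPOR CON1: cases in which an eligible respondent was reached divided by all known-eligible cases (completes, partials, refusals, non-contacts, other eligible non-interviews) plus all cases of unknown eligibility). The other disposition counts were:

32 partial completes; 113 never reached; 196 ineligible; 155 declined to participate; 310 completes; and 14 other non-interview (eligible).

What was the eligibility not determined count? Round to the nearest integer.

Top: 310 + 32 + 155 + 14 = 511
CON1 = 511 / D = 0.707
D = 511 / 0.707 = 722.8
Remaining denominator categories sum to 624
eligibility not determined = 722.8 − 624 ≈ 99

99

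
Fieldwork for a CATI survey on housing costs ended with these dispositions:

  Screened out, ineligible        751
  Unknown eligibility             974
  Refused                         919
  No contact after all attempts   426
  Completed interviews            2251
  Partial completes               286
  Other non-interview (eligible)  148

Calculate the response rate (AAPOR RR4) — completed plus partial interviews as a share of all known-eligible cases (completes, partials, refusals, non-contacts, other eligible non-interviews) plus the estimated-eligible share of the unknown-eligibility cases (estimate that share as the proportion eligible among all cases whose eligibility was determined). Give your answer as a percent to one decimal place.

Top → 2251 + 286 = 2537
Known eligible → 2251 + 286 + 919 + 426 + 148 = 4030
e = 4030 / (4030 + 751) = 4030 / 4781 = 0.8429
e × U → 0.8429 × 974 = 820.98
Denominator → 4030 + 820.98 = 4850.98
RR4 = 2537 / 4850.98 = 0.5230

52.3%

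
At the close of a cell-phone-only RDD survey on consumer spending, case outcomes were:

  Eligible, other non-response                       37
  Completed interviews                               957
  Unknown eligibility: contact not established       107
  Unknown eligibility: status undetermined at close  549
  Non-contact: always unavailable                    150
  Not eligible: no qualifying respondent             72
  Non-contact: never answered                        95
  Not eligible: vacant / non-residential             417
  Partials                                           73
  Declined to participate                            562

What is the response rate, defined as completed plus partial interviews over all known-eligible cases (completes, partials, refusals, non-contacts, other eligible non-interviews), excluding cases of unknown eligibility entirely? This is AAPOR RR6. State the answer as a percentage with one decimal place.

No answer / not reached = 95 + 150 = 245
Undetermined eligibility = 107 + 549 = 656
Ineligible = 72 + 417 = 489
Top → 957 + 73 = 1030
Denom → 957 + 73 + 562 + 245 + 37 = 1874
RR6 = 1030 / 1874 = 0.5496

55.0%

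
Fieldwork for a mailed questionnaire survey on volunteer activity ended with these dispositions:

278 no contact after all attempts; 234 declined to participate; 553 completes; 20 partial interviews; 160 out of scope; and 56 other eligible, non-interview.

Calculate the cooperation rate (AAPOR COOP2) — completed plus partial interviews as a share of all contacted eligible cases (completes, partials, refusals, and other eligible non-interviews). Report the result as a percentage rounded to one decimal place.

66.4%

Num: 553 + 20 = 573
Base: 553 + 20 + 234 + 56 = 863
COOP2 = 573 / 863 = 0.6640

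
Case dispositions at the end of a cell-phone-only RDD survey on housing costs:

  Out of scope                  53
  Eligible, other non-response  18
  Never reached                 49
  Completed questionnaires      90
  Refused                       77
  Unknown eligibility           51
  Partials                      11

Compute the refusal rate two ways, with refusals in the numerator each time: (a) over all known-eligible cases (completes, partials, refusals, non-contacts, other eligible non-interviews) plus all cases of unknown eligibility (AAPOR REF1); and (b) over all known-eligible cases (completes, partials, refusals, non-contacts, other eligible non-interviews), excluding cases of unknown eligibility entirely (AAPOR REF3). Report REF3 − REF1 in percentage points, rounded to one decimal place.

5.4

Num: 77
Denominator: 90 + 11 + 77 + 49 + 18 + 51 = 296
REF1 = 77 / 296 = 0.2601
Denominator: 90 + 11 + 77 + 49 + 18 = 245
REF3 = 77 / 245 = 0.3143
Difference = 31.43 − 26.01 = 5.42 percentage points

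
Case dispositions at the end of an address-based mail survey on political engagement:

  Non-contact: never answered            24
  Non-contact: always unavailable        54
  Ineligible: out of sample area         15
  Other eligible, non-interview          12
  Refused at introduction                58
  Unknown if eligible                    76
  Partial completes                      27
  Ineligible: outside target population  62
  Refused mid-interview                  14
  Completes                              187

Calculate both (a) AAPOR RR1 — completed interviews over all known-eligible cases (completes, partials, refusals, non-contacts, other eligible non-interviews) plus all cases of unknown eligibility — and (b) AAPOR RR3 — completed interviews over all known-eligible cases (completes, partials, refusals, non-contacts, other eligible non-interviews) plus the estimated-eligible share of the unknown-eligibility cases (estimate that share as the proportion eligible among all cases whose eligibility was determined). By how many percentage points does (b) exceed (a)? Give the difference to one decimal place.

1.2

Refusals = 58 + 14 = 72
No contact after all attempts = 24 + 54 = 78
Ineligible = 62 + 15 = 77
Num: 187
Base: 187 + 27 + 72 + 78 + 12 + 76 = 452
RR1 = 187 / 452 = 0.4137
Determined eligible: 187 + 27 + 72 + 78 + 12 = 376
e = 376 / (376 + 77) = 376 / 453 = 0.8300
Estimated eligible among unknowns: 0.8300 × 76 = 63.08
Base: 376 + 63.08 = 439.08
RR3 = 187 / 439.08 = 0.4259
Difference = 42.59 − 41.37 = 1.22 percentage points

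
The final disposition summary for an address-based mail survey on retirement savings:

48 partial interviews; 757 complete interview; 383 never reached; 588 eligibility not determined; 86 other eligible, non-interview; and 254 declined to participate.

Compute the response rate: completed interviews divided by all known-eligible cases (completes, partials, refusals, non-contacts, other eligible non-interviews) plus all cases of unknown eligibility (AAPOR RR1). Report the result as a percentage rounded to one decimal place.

Num: 757
Base: 757 + 48 + 254 + 383 + 86 + 588 = 2116
RR1 = 757 / 2116 = 0.3578

35.8%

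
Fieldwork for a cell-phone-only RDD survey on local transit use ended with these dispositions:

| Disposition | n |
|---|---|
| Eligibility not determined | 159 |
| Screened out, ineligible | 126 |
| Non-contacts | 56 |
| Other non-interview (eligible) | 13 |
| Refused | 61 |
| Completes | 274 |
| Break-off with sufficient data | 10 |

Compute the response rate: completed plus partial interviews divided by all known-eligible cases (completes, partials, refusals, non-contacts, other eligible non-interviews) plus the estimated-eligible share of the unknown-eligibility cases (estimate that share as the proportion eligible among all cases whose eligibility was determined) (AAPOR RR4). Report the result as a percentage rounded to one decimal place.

53.0%

Top: 274 + 10 = 284
Eligible (known): 274 + 10 + 61 + 56 + 13 = 414
e = 414 / (414 + 126) = 414 / 540 = 0.7667
e × U: 0.7667 × 159 = 121.91
Denominator: 414 + 121.91 = 535.91
RR4 = 284 / 535.91 = 0.5299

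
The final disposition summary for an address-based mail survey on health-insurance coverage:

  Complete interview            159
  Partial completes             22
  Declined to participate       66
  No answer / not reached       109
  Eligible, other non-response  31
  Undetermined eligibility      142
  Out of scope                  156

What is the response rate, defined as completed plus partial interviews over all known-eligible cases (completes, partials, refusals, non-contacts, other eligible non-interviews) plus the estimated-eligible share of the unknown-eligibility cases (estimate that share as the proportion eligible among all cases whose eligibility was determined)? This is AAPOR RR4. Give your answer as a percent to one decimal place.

37.1%

Numerator → 159 + 22 = 181
Determined eligible → 159 + 22 + 66 + 109 + 31 = 387
e = 387 / (387 + 156) = 387 / 543 = 0.7127
Estimated eligible among unknowns → 0.7127 × 142 = 101.20
Denom → 387 + 101.20 = 488.20
RR4 = 181 / 488.20 = 0.3707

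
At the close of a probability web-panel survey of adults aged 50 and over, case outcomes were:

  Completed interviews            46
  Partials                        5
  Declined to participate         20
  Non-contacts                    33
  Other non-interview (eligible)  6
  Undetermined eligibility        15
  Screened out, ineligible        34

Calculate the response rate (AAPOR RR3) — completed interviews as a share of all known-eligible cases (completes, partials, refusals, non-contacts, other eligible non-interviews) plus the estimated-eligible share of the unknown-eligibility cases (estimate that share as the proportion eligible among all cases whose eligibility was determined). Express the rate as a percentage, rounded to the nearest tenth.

37.9%

Top = 46
Determined eligible = 46 + 5 + 20 + 33 + 6 = 110
e = 110 / (110 + 34) = 110 / 144 = 0.7639
Eligible share of unknowns = 0.7639 × 15 = 11.46
Denominator = 110 + 11.46 = 121.46
RR3 = 46 / 121.46 = 0.3787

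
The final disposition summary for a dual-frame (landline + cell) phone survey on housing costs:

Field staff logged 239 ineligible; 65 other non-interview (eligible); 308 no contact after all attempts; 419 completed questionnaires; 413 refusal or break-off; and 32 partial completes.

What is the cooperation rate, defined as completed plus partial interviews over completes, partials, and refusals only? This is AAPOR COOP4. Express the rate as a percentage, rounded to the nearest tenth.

Numerator = 419 + 32 = 451
Denom = 419 + 32 + 413 = 864
COOP4 = 451 / 864 = 0.5220

52.2%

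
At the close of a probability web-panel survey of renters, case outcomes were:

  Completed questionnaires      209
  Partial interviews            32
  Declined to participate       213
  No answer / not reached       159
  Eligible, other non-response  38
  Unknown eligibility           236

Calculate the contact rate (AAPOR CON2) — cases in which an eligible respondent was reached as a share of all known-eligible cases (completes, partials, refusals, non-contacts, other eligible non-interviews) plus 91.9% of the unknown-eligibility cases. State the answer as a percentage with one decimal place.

Top: 209 + 32 + 213 + 38 = 492
Determined eligible: 209 + 32 + 213 + 159 + 38 = 651
e × U: 0.9190 × 236 = 216.88
Base: 651 + 216.88 = 867.88
CON2 = 492 / 867.88 = 0.5669

56.7%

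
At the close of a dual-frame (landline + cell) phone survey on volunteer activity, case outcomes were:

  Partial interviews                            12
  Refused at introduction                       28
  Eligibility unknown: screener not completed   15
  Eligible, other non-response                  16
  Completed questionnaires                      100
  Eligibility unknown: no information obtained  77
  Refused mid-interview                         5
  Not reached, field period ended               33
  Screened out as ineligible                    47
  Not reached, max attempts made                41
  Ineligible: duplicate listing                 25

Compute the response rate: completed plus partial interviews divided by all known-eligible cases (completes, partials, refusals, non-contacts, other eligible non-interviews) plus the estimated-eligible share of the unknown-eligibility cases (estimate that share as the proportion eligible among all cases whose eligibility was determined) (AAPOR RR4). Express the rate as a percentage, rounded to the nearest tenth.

Declined to participate = 28 + 5 = 33
Never reached = 33 + 41 = 74
Unknown if eligible = 15 + 77 = 92
Ineligible = 47 + 25 = 72
Top: 100 + 12 = 112
Determined eligible: 100 + 12 + 33 + 74 + 16 = 235
e = 235 / (235 + 72) = 235 / 307 = 0.7655
Eligible share of unknowns: 0.7655 × 92 = 70.43
Base: 235 + 70.43 = 305.43
RR4 = 112 / 305.43 = 0.3667

36.7%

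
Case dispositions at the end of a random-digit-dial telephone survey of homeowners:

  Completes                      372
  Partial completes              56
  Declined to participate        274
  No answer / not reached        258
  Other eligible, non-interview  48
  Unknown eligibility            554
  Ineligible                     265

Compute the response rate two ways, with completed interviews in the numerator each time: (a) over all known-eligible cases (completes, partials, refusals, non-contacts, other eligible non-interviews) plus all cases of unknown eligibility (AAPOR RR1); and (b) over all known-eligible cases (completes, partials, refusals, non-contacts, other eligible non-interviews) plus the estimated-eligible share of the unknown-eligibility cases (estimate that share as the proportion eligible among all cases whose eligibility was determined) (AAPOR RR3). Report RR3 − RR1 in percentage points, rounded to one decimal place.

Top = 372
Denom = 372 + 56 + 274 + 258 + 48 + 554 = 1562
RR1 = 372 / 1562 = 0.2382
Eligible (known) = 372 + 56 + 274 + 258 + 48 = 1008
e = 1008 / (1008 + 265) = 1008 / 1273 = 0.7918
Estimated eligible among unknowns = 0.7918 × 554 = 438.66
Denom = 1008 + 438.66 = 1446.66
RR3 = 372 / 1446.66 = 0.2571
Difference = 25.71 − 23.82 = 1.89 percentage points

1.9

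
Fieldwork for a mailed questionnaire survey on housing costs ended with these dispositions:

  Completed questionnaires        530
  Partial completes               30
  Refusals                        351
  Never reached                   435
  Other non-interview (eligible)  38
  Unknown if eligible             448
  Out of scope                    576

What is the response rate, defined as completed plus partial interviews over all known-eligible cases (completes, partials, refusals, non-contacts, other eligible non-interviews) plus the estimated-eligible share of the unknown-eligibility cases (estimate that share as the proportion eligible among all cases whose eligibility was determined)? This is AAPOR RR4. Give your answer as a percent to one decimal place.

32.9%

Num → 530 + 30 = 560
Determined eligible → 530 + 30 + 351 + 435 + 38 = 1384
e = 1384 / (1384 + 576) = 1384 / 1960 = 0.7061
e × U → 0.7061 × 448 = 316.33
Denom → 1384 + 316.33 = 1700.33
RR4 = 560 / 1700.33 = 0.3293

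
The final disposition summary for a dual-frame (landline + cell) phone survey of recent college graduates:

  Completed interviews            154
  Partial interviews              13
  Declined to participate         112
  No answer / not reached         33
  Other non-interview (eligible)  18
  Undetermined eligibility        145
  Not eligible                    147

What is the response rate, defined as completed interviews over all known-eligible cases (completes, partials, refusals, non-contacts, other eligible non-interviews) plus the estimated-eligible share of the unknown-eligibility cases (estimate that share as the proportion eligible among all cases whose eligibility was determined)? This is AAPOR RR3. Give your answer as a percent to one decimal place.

Top = 154
Eligible (known) = 154 + 13 + 112 + 33 + 18 = 330
e = 330 / (330 + 147) = 330 / 477 = 0.6918
Eligible share of unknowns = 0.6918 × 145 = 100.31
Denom = 330 + 100.31 = 430.31
RR3 = 154 / 430.31 = 0.3579

35.8%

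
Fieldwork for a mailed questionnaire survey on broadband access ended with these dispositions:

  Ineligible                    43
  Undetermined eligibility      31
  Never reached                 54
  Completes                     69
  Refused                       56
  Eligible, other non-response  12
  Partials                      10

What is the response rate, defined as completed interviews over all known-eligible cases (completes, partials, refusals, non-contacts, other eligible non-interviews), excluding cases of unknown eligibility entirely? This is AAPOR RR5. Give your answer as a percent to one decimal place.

34.3%

Top = 69
Denom = 69 + 10 + 56 + 54 + 12 = 201
RR5 = 69 / 201 = 0.3433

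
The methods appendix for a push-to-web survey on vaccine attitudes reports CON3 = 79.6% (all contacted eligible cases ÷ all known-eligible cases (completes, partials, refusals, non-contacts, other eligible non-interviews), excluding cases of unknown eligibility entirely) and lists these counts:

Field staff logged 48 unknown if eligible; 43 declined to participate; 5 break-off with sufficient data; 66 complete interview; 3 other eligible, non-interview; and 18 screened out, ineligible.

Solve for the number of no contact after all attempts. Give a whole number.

30

Num = 66 + 5 + 43 + 3 = 117
CON3 = 117 / D = 0.796
D = 117 / 0.796 = 147.0
Remaining denominator categories sum to 117
no contact after all attempts = 147.0 − 117 ≈ 30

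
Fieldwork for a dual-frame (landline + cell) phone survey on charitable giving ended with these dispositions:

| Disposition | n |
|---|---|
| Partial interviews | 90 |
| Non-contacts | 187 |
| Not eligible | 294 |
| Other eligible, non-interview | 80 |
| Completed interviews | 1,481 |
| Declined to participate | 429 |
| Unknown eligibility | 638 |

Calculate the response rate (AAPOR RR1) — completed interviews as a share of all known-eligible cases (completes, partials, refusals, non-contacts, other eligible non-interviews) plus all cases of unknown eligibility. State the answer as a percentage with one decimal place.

Numerator = 1481
Base = 1481 + 90 + 429 + 187 + 80 + 638 = 2905
RR1 = 1481 / 2905 = 0.5098

51.0%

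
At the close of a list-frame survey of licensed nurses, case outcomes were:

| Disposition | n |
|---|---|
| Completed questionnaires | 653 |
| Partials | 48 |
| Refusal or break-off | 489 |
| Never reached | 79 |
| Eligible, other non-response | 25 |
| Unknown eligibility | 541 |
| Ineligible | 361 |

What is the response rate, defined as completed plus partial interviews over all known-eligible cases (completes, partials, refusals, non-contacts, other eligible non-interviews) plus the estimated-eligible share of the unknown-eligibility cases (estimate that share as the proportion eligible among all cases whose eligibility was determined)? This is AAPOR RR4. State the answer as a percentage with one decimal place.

40.8%

Top = 653 + 48 = 701
Determined eligible = 653 + 48 + 489 + 79 + 25 = 1294
e = 1294 / (1294 + 361) = 1294 / 1655 = 0.7819
Eligible share of unknowns = 0.7819 × 541 = 423.01
Base = 1294 + 423.01 = 1717.01
RR4 = 701 / 1717.01 = 0.4083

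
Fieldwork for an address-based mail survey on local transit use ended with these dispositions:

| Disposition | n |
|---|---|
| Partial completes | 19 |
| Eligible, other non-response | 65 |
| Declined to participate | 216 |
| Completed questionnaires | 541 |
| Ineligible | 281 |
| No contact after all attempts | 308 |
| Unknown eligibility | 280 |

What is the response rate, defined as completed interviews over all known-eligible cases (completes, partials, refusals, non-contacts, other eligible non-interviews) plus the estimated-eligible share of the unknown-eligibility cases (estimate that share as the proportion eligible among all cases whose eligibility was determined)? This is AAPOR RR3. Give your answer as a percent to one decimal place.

Top → 541
Known eligible → 541 + 19 + 216 + 308 + 65 = 1149
e = 1149 / (1149 + 281) = 1149 / 1430 = 0.8035
Eligible share of unknowns → 0.8035 × 280 = 224.98
Denom → 1149 + 224.98 = 1373.98
RR3 = 541 / 1373.98 = 0.3937

39.4%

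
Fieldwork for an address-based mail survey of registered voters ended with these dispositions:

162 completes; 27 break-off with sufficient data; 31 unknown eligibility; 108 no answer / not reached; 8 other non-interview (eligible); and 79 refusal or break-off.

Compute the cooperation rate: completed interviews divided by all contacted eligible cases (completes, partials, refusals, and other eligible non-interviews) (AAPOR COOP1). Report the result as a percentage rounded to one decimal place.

58.7%

Numerator → 162
Base → 162 + 27 + 79 + 8 = 276
COOP1 = 162 / 276 = 0.5870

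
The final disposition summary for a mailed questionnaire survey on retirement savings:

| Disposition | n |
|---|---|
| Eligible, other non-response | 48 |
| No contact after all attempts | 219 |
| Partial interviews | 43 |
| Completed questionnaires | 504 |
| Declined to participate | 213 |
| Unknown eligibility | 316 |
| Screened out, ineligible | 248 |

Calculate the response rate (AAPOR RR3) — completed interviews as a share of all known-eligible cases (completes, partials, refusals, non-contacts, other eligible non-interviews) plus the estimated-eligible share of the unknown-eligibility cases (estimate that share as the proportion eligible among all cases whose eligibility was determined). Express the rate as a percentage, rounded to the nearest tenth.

Top = 504
Determined eligible = 504 + 43 + 213 + 219 + 48 = 1027
e = 1027 / (1027 + 248) = 1027 / 1275 = 0.8055
e × U = 0.8055 × 316 = 254.54
Denom = 1027 + 254.54 = 1281.54
RR3 = 504 / 1281.54 = 0.3933

39.3%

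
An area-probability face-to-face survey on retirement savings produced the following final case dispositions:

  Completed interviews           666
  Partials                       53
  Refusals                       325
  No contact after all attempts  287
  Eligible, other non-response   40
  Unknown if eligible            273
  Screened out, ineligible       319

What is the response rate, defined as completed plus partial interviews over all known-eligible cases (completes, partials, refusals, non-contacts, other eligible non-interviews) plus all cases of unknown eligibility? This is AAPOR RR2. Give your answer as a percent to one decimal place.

Num → 666 + 53 = 719
Denom → 666 + 53 + 325 + 287 + 40 + 273 = 1644
RR2 = 719 / 1644 = 0.4373

43.7%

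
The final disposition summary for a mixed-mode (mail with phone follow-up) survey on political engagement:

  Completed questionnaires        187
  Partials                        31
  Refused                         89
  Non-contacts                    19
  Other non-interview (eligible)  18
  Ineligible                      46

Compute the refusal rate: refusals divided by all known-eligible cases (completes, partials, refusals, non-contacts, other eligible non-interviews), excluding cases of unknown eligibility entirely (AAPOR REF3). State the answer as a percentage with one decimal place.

25.9%

Top → 89
Denom → 187 + 31 + 89 + 19 + 18 = 344
REF3 = 89 / 344 = 0.2587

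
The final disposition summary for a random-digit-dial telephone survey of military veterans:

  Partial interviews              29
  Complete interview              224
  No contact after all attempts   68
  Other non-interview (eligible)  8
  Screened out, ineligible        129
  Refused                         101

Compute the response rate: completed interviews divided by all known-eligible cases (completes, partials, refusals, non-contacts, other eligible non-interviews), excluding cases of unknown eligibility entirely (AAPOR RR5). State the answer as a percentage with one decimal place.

Top: 224
Denominator: 224 + 29 + 101 + 68 + 8 = 430
RR5 = 224 / 430 = 0.5209

52.1%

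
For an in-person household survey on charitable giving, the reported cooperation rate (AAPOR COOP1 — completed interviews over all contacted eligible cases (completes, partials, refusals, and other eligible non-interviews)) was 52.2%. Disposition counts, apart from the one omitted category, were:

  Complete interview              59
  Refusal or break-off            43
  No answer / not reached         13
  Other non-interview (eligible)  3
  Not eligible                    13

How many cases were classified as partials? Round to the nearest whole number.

8

COOP1 = 59 / D = 0.522
D = 59 / 0.522 = 113.0
Remaining denominator categories sum to 105
partials = 113.0 − 105 ≈ 8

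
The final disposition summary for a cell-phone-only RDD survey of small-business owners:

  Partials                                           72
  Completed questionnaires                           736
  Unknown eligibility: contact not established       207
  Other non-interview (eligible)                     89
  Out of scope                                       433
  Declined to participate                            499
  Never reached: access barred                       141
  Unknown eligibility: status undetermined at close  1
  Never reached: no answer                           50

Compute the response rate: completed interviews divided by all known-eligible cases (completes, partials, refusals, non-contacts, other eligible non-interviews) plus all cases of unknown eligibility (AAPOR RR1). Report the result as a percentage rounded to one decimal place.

41.0%

Non-contacts = 50 + 141 = 191
Unknown eligibility = 207 + 1 = 208
Top: 736
Base: 736 + 72 + 499 + 191 + 89 + 208 = 1795
RR1 = 736 / 1795 = 0.4100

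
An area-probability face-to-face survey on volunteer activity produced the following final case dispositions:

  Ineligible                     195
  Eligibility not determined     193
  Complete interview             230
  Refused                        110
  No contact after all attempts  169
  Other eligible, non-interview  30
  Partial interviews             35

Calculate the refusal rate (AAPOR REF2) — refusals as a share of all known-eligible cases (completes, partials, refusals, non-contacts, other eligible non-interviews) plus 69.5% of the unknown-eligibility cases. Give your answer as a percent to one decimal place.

15.5%

Num → 110
Eligible (known) → 230 + 35 + 110 + 169 + 30 = 574
e × U → 0.6950 × 193 = 134.13
Denominator → 574 + 134.13 = 708.13
REF2 = 110 / 708.13 = 0.1553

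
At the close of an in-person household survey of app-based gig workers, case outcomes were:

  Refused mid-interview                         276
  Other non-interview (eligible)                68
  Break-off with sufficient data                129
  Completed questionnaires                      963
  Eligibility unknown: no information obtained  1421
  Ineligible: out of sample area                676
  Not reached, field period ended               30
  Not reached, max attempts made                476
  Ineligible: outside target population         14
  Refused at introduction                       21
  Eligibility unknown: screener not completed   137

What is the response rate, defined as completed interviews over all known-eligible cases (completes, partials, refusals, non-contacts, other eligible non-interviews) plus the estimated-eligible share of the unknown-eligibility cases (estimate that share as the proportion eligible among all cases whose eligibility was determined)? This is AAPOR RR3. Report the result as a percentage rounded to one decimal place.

30.9%

Refused = 21 + 276 = 297
Never reached = 30 + 476 = 506
Undetermined eligibility = 137 + 1421 = 1558
Out of scope = 14 + 676 = 690
Top: 963
Eligible (known): 963 + 129 + 297 + 506 + 68 = 1963
e = 1963 / (1963 + 690) = 1963 / 2653 = 0.7399
Estimated eligible among unknowns: 0.7399 × 1558 = 1152.76
Denom: 1963 + 1152.76 = 3115.76
RR3 = 963 / 3115.76 = 0.3091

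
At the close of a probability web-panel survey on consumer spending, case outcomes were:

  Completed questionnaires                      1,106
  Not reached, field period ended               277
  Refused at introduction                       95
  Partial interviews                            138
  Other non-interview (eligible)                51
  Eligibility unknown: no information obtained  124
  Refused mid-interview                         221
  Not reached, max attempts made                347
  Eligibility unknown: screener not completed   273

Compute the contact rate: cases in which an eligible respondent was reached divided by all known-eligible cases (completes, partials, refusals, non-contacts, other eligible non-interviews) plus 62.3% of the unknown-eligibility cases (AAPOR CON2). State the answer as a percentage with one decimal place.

Refused = 95 + 221 = 316
No contact after all attempts = 277 + 347 = 624
Unknown eligibility = 273 + 124 = 397
Top → 1106 + 138 + 316 + 51 = 1611
Eligible (known) → 1106 + 138 + 316 + 624 + 51 = 2235
Eligible share of unknowns → 0.6230 × 397 = 247.33
Base → 2235 + 247.33 = 2482.33
CON2 = 1611 / 2482.33 = 0.6490

64.9%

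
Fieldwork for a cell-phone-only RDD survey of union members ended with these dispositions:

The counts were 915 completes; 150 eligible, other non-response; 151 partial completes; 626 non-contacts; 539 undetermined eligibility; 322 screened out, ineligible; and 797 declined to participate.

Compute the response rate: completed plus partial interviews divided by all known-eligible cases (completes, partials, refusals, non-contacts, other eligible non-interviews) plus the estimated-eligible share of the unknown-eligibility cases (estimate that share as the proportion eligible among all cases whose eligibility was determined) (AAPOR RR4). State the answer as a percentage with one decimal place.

Numerator: 915 + 151 = 1066
Known eligible: 915 + 151 + 797 + 626 + 150 = 2639
e = 2639 / (2639 + 322) = 2639 / 2961 = 0.8913
Estimated eligible among unknowns: 0.8913 × 539 = 480.41
Denominator: 2639 + 480.41 = 3119.41
RR4 = 1066 / 3119.41 = 0.3417

34.2%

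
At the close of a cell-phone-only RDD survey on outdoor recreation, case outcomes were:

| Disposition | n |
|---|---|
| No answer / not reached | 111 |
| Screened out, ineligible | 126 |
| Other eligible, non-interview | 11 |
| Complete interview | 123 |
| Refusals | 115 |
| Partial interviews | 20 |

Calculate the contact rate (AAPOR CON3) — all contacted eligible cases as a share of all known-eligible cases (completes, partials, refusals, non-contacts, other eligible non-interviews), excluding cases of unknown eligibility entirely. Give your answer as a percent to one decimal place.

Top: 123 + 20 + 115 + 11 = 269
Denominator: 123 + 20 + 115 + 111 + 11 = 380
CON3 = 269 / 380 = 0.7079

70.8%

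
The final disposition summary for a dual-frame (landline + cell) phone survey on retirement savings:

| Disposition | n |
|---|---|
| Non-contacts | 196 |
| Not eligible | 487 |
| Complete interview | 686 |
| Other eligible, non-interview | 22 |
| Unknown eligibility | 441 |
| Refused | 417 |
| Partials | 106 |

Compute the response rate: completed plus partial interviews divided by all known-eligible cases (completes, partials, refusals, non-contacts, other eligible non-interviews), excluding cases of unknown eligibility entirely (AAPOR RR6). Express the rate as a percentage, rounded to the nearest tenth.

Numerator = 686 + 106 = 792
Base = 686 + 106 + 417 + 196 + 22 = 1427
RR6 = 792 / 1427 = 0.5550

55.5%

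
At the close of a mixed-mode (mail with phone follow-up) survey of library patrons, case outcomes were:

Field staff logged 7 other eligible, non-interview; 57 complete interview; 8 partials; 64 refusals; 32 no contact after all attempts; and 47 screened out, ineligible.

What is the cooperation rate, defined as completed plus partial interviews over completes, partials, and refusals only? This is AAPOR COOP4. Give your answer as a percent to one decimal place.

Numerator: 57 + 8 = 65
Base: 57 + 8 + 64 = 129
COOP4 = 65 / 129 = 0.5039

50.4%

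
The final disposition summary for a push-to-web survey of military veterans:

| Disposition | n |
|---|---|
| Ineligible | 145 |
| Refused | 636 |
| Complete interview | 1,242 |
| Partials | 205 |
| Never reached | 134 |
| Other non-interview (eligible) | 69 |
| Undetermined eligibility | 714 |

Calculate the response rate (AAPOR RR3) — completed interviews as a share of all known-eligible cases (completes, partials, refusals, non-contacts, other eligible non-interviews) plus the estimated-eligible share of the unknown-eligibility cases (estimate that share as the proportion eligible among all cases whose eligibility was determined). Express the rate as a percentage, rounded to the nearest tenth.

Top: 1242
Known eligible: 1242 + 205 + 636 + 134 + 69 = 2286
e = 2286 / (2286 + 145) = 2286 / 2431 = 0.9404
Estimated eligible among unknowns: 0.9404 × 714 = 671.45
Base: 2286 + 671.45 = 2957.45
RR3 = 1242 / 2957.45 = 0.4200

42.0%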